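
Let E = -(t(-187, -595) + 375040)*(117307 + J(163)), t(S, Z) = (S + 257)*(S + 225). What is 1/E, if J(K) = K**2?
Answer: -1/54341965200 ≈ -1.8402e-11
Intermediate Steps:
t(S, Z) = (225 + S)*(257 + S) (t(S, Z) = (257 + S)*(225 + S) = (225 + S)*(257 + S))
E = -54341965200 (E = -((57825 + (-187)**2 + 482*(-187)) + 375040)*(117307 + 163**2) = -((57825 + 34969 - 90134) + 375040)*(117307 + 26569) = -(2660 + 375040)*143876 = -377700*143876 = -1*54341965200 = -54341965200)
1/E = 1/(-54341965200) = -1/54341965200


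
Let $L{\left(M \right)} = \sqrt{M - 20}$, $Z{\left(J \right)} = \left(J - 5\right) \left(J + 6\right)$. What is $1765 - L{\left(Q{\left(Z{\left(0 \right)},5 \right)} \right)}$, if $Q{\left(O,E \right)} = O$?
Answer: $1765 - 5 i \sqrt{2} \approx 1765.0 - 7.0711 i$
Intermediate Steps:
$Z{\left(J \right)} = \left(-5 + J\right) \left(6 + J\right)$
$L{\left(M \right)} = \sqrt{-20 + M}$
$1765 - L{\left(Q{\left(Z{\left(0 \right)},5 \right)} \right)} = 1765 - \sqrt{-20 + \left(-30 + 0 + 0^{2}\right)} = 1765 - \sqrt{-20 + \left(-30 + 0 + 0\right)} = 1765 - \sqrt{-20 - 30} = 1765 - \sqrt{-50} = 1765 - 5 i \sqrt{2}$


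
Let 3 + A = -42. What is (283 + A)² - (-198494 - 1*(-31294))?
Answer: 223844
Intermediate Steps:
A = -45 (A = -3 - 42 = -45)
(283 + A)² - (-198494 - 1*(-31294)) = (283 - 45)² - (-198494 - 1*(-31294)) = 238² - (-198494 + 31294) = 56644 - 1*(-167200) = 56644 + 167200 = 223844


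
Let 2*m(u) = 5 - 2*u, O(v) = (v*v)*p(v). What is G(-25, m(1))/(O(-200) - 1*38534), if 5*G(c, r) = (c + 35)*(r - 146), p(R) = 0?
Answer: 289/38534 ≈ 0.0074999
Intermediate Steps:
O(v) = 0 (O(v) = (v*v)*0 = v²*0 = 0)
m(u) = 5/2 - u (m(u) = (5 - 2*u)/2 = 5/2 - u)
G(c, r) = (-146 + r)*(35 + c)/5 (G(c, r) = ((c + 35)*(r - 146))/5 = ((35 + c)*(-146 + r))/5 = ((-146 + r)*(35 + c))/5 = (-146 + r)*(35 + c)/5)
G(-25, m(1))/(O(-200) - 1*38534) = (-1022 + 7*(5/2 - 1*1) - 146/5*(-25) + (⅕)*(-25)*(5/2 - 1*1))/(0 - 1*38534) = (-1022 + 7*(5/2 - 1) + 730 + (⅕)*(-25)*(5/2 - 1))/(0 - 38534) = (-1022 + 7*(3/2) + 730 + (⅕)*(-25)*(3/2))/(-38534) = (-1022 + 21/2 + 730 - 15/2)*(-1/38534) = -289*(-1/38534) = 289/38534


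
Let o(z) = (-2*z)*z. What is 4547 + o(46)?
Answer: 315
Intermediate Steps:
o(z) = -2*z²
4547 + o(46) = 4547 - 2*46² = 4547 - 2*2116 = 4547 - 4232 = 315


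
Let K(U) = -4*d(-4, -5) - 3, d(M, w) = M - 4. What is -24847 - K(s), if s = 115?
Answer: -24876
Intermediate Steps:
d(M, w) = -4 + M
K(U) = 29 (K(U) = -4*(-4 - 4) - 3 = -4*(-8) - 3 = 32 - 3 = 29)
-24847 - K(s) = -24847 - 1*29 = -24847 - 29 = -24876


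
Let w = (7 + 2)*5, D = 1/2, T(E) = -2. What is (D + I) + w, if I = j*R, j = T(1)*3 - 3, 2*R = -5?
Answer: 68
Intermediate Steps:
R = -5/2 (R = (½)*(-5) = -5/2 ≈ -2.5000)
j = -9 (j = -2*3 - 3 = -6 - 3 = -9)
D = ½ ≈ 0.50000
I = 45/2 (I = -9*(-5/2) = 45/2 ≈ 22.500)
w = 45 (w = 9*5 = 45)
(D + I) + w = (½ + 45/2) + 45 = 23 + 45 = 68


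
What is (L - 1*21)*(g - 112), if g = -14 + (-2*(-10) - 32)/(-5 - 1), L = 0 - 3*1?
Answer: 2976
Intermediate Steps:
L = -3 (L = 0 - 3 = -3)
g = -12 (g = -14 + (20 - 32)/(-6) = -14 - 12*(-⅙) = -14 + 2 = -12)
(L - 1*21)*(g - 112) = (-3 - 1*21)*(-12 - 112) = (-3 - 21)*(-124) = -24*(-124) = 2976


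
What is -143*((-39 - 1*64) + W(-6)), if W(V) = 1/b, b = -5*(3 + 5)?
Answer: 589303/40 ≈ 14733.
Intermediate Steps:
b = -40 (b = -5*8 = -40)
W(V) = -1/40 (W(V) = 1/(-40) = -1/40)
-143*((-39 - 1*64) + W(-6)) = -143*((-39 - 1*64) - 1/40) = -143*((-39 - 64) - 1/40) = -143*(-103 - 1/40) = -143*(-4121/40) = 589303/40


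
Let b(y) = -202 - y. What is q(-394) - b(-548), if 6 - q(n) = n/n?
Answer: -341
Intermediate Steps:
q(n) = 5 (q(n) = 6 - n/n = 6 - 1*1 = 6 - 1 = 5)
q(-394) - b(-548) = 5 - (-202 - 1*(-548)) = 5 - (-202 + 548) = 5 - 1*346 = 5 - 346 = -341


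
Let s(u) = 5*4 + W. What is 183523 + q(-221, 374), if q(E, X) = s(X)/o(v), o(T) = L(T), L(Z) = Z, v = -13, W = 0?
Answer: 2385779/13 ≈ 1.8352e+5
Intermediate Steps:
o(T) = T
s(u) = 20 (s(u) = 5*4 + 0 = 20 + 0 = 20)
q(E, X) = -20/13 (q(E, X) = 20/(-13) = 20*(-1/13) = -20/13)
183523 + q(-221, 374) = 183523 - 20/13 = 2385779/13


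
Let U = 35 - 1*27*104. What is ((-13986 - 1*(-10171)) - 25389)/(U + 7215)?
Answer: -14602/2221 ≈ -6.5745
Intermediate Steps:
U = -2773 (U = 35 - 27*104 = 35 - 2808 = -2773)
((-13986 - 1*(-10171)) - 25389)/(U + 7215) = ((-13986 - 1*(-10171)) - 25389)/(-2773 + 7215) = ((-13986 + 10171) - 25389)/4442 = (-3815 - 25389)*(1/4442) = -29204*1/4442 = -14602/2221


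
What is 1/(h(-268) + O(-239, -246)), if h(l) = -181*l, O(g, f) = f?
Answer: 1/48262 ≈ 2.0720e-5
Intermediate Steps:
1/(h(-268) + O(-239, -246)) = 1/(-181*(-268) - 246) = 1/(48508 - 246) = 1/48262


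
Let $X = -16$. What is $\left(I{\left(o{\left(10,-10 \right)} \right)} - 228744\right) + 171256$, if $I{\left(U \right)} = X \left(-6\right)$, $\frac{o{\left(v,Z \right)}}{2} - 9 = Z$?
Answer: $-57392$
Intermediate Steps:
$o{\left(v,Z \right)} = 18 + 2 Z$
$I{\left(U \right)} = 96$ ($I{\left(U \right)} = \left(-16\right) \left(-6\right) = 96$)
$\left(I{\left(o{\left(10,-10 \right)} \right)} - 228744\right) + 171256 = \left(96 - 228744\right) + 171256 = -228648 + 171256 = -57392$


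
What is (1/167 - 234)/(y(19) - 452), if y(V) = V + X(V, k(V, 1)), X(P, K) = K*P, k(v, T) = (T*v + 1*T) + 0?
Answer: 39077/8851 ≈ 4.4150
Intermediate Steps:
k(v, T) = T + T*v (k(v, T) = (T*v + T) + 0 = (T + T*v) + 0 = T + T*v)
y(V) = V + V*(1 + V) (y(V) = V + (1*(1 + V))*V = V + (1 + V)*V = V + V*(1 + V))
(1/167 - 234)/(y(19) - 452) = (1/167 - 234)/(19*(2 + 19) - 452) = (1/167 - 234)/(19*21 - 452) = -39077/167/(399 - 452) = -39077/167/(-53) = -1/53*(-39077/167) = 39077/8851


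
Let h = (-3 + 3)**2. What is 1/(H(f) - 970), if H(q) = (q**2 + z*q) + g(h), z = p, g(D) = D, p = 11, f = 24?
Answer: -1/130 ≈ -0.0076923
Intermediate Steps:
h = 0 (h = 0**2 = 0)
z = 11
H(q) = q**2 + 11*q (H(q) = (q**2 + 11*q) + 0 = q**2 + 11*q)
1/(H(f) - 970) = 1/(24*(11 + 24) - 970) = 1/(24*35 - 970) = 1/(840 - 970) = 1/(-130) = -1/130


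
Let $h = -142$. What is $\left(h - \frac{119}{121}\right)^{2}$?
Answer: $\frac{299324601}{14641} \approx 20444.0$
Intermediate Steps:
$\left(h - \frac{119}{121}\right)^{2} = \left(-142 - \frac{119}{121}\right)^{2} = \left(- \frac{17301}{121}\right)^{2} = \frac{299324601}{14641}$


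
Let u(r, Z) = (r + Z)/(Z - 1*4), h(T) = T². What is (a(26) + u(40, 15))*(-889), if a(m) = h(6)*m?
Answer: -836549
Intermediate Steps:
u(r, Z) = (Z + r)/(-4 + Z) (u(r, Z) = (Z + r)/(Z - 4) = (Z + r)/(-4 + Z))
a(m) = 36*m (a(m) = 6²*m = 36*m)
(a(26) + u(40, 15))*(-889) = (36*26 + (15 + 40)/(-4 + 15))*(-889) = (936 + 55/11)*(-889) = (936 + (1/11)*55)*(-889) = (936 + 5)*(-889) = 941*(-889) = -836549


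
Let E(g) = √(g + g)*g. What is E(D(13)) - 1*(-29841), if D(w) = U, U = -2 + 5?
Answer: 29841 + 3*√6 ≈ 29848.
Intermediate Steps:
U = 3
D(w) = 3
E(g) = √2*g^(3/2) (E(g) = √(2*g)*g = (√2*√g)*g = √2*g^(3/2))
E(D(13)) - 1*(-29841) = √2*3^(3/2) - 1*(-29841) = √2*(3*√3) + 29841 = 3*√6 + 29841 = 29841 + 3*√6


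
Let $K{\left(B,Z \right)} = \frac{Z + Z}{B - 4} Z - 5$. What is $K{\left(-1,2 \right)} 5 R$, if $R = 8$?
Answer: $-264$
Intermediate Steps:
$K{\left(B,Z \right)} = -5 + \frac{2 Z^{2}}{-4 + B}$ ($K{\left(B,Z \right)} = \frac{2 Z}{-4 + B} Z - 5 = \frac{2 Z^{2}}{-4 + B} - 5 = -5 + \frac{2 Z^{2}}{-4 + B}$)
$K{\left(-1,2 \right)} 5 R = \frac{20 - -5 + 2 \cdot 2^{2}}{-4 - 1} \cdot 5 \cdot 8 = \frac{20 + 5 + 2 \cdot 4}{-5} \cdot 5 \cdot 8 = - \frac{20 + 5 + 8}{5} \cdot 5 \cdot 8 = \left(- \frac{1}{5}\right) 33 \cdot 5 \cdot 8 = \left(- \frac{33}{5}\right) 5 \cdot 8 = \left(-33\right) 8 = -264$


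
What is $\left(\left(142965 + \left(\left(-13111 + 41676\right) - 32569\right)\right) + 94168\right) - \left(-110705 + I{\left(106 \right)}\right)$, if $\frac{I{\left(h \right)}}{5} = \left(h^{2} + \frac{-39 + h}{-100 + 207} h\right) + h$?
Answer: $\frac{30686758}{107} \approx 2.8679 \cdot 10^{5}$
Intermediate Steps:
$I{\left(h \right)} = 5 h + 5 h^{2} + 5 h \left(- \frac{39}{107} + \frac{h}{107}\right)$ ($I{\left(h \right)} = 5 \left(\left(h^{2} + \frac{-39 + h}{-100 + 207} h\right) + h\right) = 5 \left(\left(h^{2} + \frac{-39 + h}{107} h\right) + h\right) = 5 \left(\left(h^{2} + \left(-39 + h\right) \frac{1}{107} h\right) + h\right) = 5 \left(\left(h^{2} + \left(- \frac{39}{107} + \frac{h}{107}\right) h\right) + h\right) = 5 \left(\left(h^{2} + h \left(- \frac{39}{107} + \frac{h}{107}\right)\right) + h\right) = 5 \left(h + h^{2} + h \left(- \frac{39}{107} + \frac{h}{107}\right)\right) = 5 h + 5 h^{2} + 5 h \left(- \frac{39}{107} + \frac{h}{107}\right)$)
$\left(\left(142965 + \left(\left(-13111 + 41676\right) - 32569\right)\right) + 94168\right) - \left(-110705 + I{\left(106 \right)}\right) = \left(\left(142965 + \left(\left(-13111 + 41676\right) - 32569\right)\right) + 94168\right) - \left(-110705 + \frac{20}{107} \cdot 106 \left(17 + 27 \cdot 106\right)\right) = \left(\left(142965 + \left(28565 - 32569\right)\right) + 94168\right) - \left(-110705 + \frac{20}{107} \cdot 106 \left(17 + 2862\right)\right) = \left(\left(142965 - 4004\right) + 94168\right) - \left(-110705 + \frac{20}{107} \cdot 106 \cdot 2879\right) = \left(138961 + 94168\right) - \left(-110705 + \frac{6103480}{107}\right) = 233129 - - \frac{5741955}{107} = 233129 + \frac{5741955}{107} = \frac{30686758}{107}$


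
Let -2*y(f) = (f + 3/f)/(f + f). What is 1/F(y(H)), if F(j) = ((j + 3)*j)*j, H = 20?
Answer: 4096000000/714112373 ≈ 5.7358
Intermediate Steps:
y(f) = -(f + 3/f)/(4*f) (y(f) = -(f + 3/f)/(2*(f + f)) = -(f + 3/f)/(2*(2*f)) = -(f + 3/f)*1/(2*f)/2 = -(f + 3/f)/(4*f))
F(j) = j²*(3 + j) (F(j) = ((3 + j)*j)*j = (j*(3 + j))*j = j²*(3 + j))
1/F(y(H)) = 1/(((¼)*(-3 - 1*20²)/20²)²*(3 + (¼)*(-3 - 1*20²)/20²)) = 1/(((¼)*(1/400)*(-3 - 1*400))²*(3 + (¼)*(1/400)*(-3 - 1*400))) = 1/(((¼)*(1/400)*(-3 - 400))²*(3 + (¼)*(1/400)*(-3 - 400))) = 1/(((¼)*(1/400)*(-403))²*(3 + (¼)*(1/400)*(-403))) = 1/((-403/1600)²*(3 - 403/1600)) = 1/((162409/2560000)*(4397/1600)) = 1/(714112373/4096000000) = 4096000000/714112373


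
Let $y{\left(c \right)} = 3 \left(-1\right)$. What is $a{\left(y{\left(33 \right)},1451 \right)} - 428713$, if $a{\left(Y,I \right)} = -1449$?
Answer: $-430162$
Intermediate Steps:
$y{\left(c \right)} = -3$
$a{\left(y{\left(33 \right)},1451 \right)} - 428713 = -1449 - 428713 = -430162$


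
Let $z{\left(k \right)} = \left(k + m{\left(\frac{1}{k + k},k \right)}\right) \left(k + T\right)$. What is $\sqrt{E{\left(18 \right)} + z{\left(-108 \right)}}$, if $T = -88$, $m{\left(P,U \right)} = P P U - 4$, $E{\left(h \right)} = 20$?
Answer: $\frac{5 \sqrt{284763}}{18} \approx 148.23$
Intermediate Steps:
$m{\left(P,U \right)} = -4 + U P^{2}$ ($m{\left(P,U \right)} = P^{2} U - 4 = U P^{2} - 4 = -4 + U P^{2}$)
$z{\left(k \right)} = \left(-88 + k\right) \left(-4 + k + \frac{1}{4 k}\right)$ ($z{\left(k \right)} = \left(k + \left(-4 + k \left(\frac{1}{k + k}\right)^{2}\right)\right) \left(k - 88\right) = \left(k + \left(-4 + k \left(\frac{1}{2 k}\right)^{2}\right)\right) \left(-88 + k\right) = \left(k + \left(-4 + k \frac{1}{4 k^{2}}\right)\right) \left(-88 + k\right) = \left(k - \left(4 - \frac{1}{4 k}\right)\right) \left(-88 + k\right) = \left(-4 + k + \frac{1}{4 k}\right) \left(-88 + k\right) = \left(-88 + k\right) \left(-4 + k + \frac{1}{4 k}\right)$)
$\sqrt{E{\left(18 \right)} + z{\left(-108 \right)}} = \sqrt{20 + \left(\frac{1409}{4} + \left(-108\right)^{2} - -9936 - \frac{22}{-108}\right)} = \sqrt{20 + \left(\frac{1409}{4} + 11664 + 9936 - - \frac{11}{54}\right)} = \sqrt{20 + \left(\frac{1409}{4} + 11664 + 9936 + \frac{11}{54}\right)} = \sqrt{20 + \frac{2370865}{108}} = \sqrt{\frac{2373025}{108}} = \frac{5 \sqrt{284763}}{18}$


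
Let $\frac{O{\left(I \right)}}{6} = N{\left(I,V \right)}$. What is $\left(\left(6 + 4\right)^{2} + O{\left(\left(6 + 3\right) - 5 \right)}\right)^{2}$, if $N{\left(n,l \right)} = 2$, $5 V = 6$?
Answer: $12544$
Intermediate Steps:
$V = \frac{6}{5}$ ($V = \frac{1}{5} \cdot 6 = \frac{6}{5} \approx 1.2$)
$O{\left(I \right)} = 12$ ($O{\left(I \right)} = 6 \cdot 2 = 12$)
$\left(\left(6 + 4\right)^{2} + O{\left(\left(6 + 3\right) - 5 \right)}\right)^{2} = \left(\left(6 + 4\right)^{2} + 12\right)^{2} = \left(10^{2} + 12\right)^{2} = \left(100 + 12\right)^{2} = 112^{2} = 12544$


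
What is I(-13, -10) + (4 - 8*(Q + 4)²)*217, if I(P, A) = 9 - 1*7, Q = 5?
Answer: -139746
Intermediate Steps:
I(P, A) = 2 (I(P, A) = 9 - 7 = 2)
I(-13, -10) + (4 - 8*(Q + 4)²)*217 = 2 + (4 - 8*(5 + 4)²)*217 = 2 + (4 - 8*9²)*217 = 2 + (4 - 8*81)*217 = 2 + (4 - 648)*217 = 2 - 644*217 = 2 - 139748 = -139746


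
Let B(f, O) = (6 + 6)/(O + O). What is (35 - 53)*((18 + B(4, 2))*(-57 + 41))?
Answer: 6048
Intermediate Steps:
B(f, O) = 6/O (B(f, O) = 12/((2*O)) = 12*(1/(2*O)) = 6/O)
(35 - 53)*((18 + B(4, 2))*(-57 + 41)) = (35 - 53)*((18 + 6/2)*(-57 + 41)) = -18*(18 + 6*(1/2))*(-16) = -18*(18 + 3)*(-16) = -378*(-16) = -18*(-336) = 6048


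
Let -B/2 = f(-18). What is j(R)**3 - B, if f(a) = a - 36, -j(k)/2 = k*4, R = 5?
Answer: -64108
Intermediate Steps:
j(k) = -8*k (j(k) = -2*k*4 = -8*k)
f(a) = -36 + a
B = 108 (B = -2*(-36 - 18) = -2*(-54) = 108)
j(R)**3 - B = (-8*5)**3 - 1*108 = (-40)**3 - 108 = -64000 - 108 = -64108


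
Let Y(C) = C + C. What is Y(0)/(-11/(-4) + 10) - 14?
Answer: -14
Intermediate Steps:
Y(C) = 2*C
Y(0)/(-11/(-4) + 10) - 14 = (2*0)/(-11/(-4) + 10) - 14 = 0/(-11*(-1/4) + 10) - 14 = 0/(11/4 + 10) - 14 = 0/(51/4) - 14 = 0*(4/51) - 14 = 0 - 14 = -14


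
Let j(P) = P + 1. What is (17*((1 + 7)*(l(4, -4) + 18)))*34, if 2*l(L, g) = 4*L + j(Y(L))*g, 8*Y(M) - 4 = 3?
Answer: 102884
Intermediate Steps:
Y(M) = 7/8 (Y(M) = ½ + (⅛)*3 = ½ + 3/8 = 7/8)
j(P) = 1 + P
l(L, g) = 2*L + 15*g/16 (l(L, g) = (4*L + (1 + 7/8)*g)/2 = (4*L + 15*g/8)/2 = 2*L + 15*g/16)
(17*((1 + 7)*(l(4, -4) + 18)))*34 = (17*((1 + 7)*((2*4 + (15/16)*(-4)) + 18)))*34 = (17*(8*((8 - 15/4) + 18)))*34 = (17*(8*(17/4 + 18)))*34 = (17*(8*(89/4)))*34 = (17*178)*34 = 3026*34 = 102884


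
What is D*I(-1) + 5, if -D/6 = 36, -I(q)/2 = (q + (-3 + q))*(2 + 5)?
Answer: -15115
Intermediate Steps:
I(q) = 42 - 28*q (I(q) = -2*(q + (-3 + q))*(2 + 5) = -2*(-3 + 2*q)*7 = -2*(-21 + 14*q) = 42 - 28*q)
D = -216 (D = -6*36 = -216)
D*I(-1) + 5 = -216*(42 - 28*(-1)) + 5 = -216*(42 + 28) + 5 = -216*70 + 5 = -15120 + 5 = -15115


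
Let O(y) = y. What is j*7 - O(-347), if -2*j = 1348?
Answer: -4371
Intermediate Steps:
j = -674 (j = -1/2*1348 = -674)
j*7 - O(-347) = -674*7 - 1*(-347) = -4718 + 347 = -4371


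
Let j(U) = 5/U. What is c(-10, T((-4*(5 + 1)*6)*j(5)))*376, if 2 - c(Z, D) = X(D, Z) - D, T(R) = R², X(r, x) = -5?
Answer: 7799368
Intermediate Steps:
c(Z, D) = 7 + D (c(Z, D) = 2 - (-5 - D) = 2 + (5 + D) = 7 + D)
c(-10, T((-4*(5 + 1)*6)*j(5)))*376 = (7 + ((-4*(5 + 1)*6)*(5/5))²)*376 = (7 + ((-24*6)*(5*(⅕)))²)*376 = (7 + (-4*36*1)²)*376 = (7 + (-144*1)²)*376 = (7 + (-144)²)*376 = (7 + 20736)*376 = 20743*376 = 7799368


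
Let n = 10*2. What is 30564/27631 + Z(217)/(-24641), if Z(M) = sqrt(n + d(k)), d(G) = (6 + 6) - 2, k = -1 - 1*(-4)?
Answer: 30564/27631 - sqrt(30)/24641 ≈ 1.1059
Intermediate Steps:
k = 3 (k = -1 + 4 = 3)
n = 20
d(G) = 10 (d(G) = 12 - 2 = 10)
Z(M) = sqrt(30) (Z(M) = sqrt(20 + 10) = sqrt(30))
30564/27631 + Z(217)/(-24641) = 30564/27631 + sqrt(30)/(-24641) = 30564*(1/27631) + sqrt(30)*(-1/24641) = 30564/27631 - sqrt(30)/24641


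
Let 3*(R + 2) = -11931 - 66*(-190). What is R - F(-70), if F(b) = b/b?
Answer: 200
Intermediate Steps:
F(b) = 1
R = 201 (R = -2 + (-11931 - 66*(-190))/3 = -2 + (-11931 - 1*(-12540))/3 = -2 + (-11931 + 12540)/3 = -2 + (⅓)*609 = -2 + 203 = 201)
R - F(-70) = 201 - 1*1 = 201 - 1 = 200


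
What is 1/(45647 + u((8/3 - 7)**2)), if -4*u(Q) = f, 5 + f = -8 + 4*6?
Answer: 4/182577 ≈ 2.1909e-5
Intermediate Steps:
f = 11 (f = -5 + (-8 + 4*6) = -5 + (-8 + 24) = -5 + 16 = 11)
u(Q) = -11/4 (u(Q) = -1/4*11 = -11/4)
1/(45647 + u((8/3 - 7)**2)) = 1/(45647 - 11/4) = 1/(182577/4) = 4/182577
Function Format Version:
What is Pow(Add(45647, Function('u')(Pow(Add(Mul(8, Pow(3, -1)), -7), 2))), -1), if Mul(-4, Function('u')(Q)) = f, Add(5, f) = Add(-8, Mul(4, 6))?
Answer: Rational(4, 182577) ≈ 2.1909e-5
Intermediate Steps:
f = 11 (f = Add(-5, Add(-8, Mul(4, 6))) = Add(-5, Add(-8, 24)) = Add(-5, 16) = 11)
Function('u')(Q) = Rational(-11, 4) (Function('u')(Q) = Mul(Rational(-1, 4), 11) = Rational(-11, 4))
Pow(Add(45647, Function('u')(Pow(Add(Mul(8, Pow(3, -1)), -7), 2))), -1) = Pow(Add(45647, Rational(-11, 4)), -1) = Pow(Rational(182577, 4), -1) = Rational(4, 182577)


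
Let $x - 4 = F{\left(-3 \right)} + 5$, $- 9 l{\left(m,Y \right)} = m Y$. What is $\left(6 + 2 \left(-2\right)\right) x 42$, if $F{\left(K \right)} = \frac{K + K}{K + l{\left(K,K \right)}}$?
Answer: $882$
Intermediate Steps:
$l{\left(m,Y \right)} = - \frac{Y m}{9}$ ($l{\left(m,Y \right)} = - \frac{m Y}{9} = - \frac{Y m}{9}$)
$F{\left(K \right)} = \frac{2 K}{K - \frac{K^{2}}{9}}$ ($F{\left(K \right)} = \frac{K + K}{K - \frac{K K}{9}} = \frac{2 K}{K - \frac{K^{2}}{9}}$)
$x = \frac{21}{2}$ ($x = 4 + \left(\frac{18}{9 - -3} + 5\right) = 4 + \left(\frac{18}{9 + 3} + 5\right) = 4 + \left(\frac{18}{12} + 5\right) = 4 + \left(18 \cdot \frac{1}{12} + 5\right) = 4 + \left(\frac{3}{2} + 5\right) = 4 + \frac{13}{2} = \frac{21}{2} \approx 10.5$)
$\left(6 + 2 \left(-2\right)\right) x 42 = \left(6 + 2 \left(-2\right)\right) \frac{21}{2} \cdot 42 = \left(6 - 4\right) \frac{21}{2} \cdot 42 = 2 \cdot \frac{21}{2} \cdot 42 = 21 \cdot 42 = 882$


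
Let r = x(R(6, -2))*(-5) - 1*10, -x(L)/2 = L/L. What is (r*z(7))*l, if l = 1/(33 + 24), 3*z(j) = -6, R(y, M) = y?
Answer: 0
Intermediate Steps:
z(j) = -2 (z(j) = (1/3)*(-6) = -2)
x(L) = -2 (x(L) = -2*L/L = -2*1 = -2)
l = 1/57 ≈ 0.017544
r = 0 (r = -2*(-5) - 1*10 = 10 - 10 = 0)
(r*z(7))*l = (0*(-2))*(1/57) = 0*(1/57) = 0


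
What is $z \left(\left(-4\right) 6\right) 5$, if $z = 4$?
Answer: $-480$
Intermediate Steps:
$z \left(\left(-4\right) 6\right) 5 = 4 \left(\left(-4\right) 6\right) 5 = 4 \left(-24\right) 5 = \left(-96\right) 5 = -480$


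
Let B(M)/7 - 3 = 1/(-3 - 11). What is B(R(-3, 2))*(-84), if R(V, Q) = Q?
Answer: -1722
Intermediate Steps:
B(M) = 41/2 (B(M) = 21 + 7/(-3 - 11) = 21 + 7/(-14) = 21 + 7*(-1/14) = 21 - ½ = 41/2)
B(R(-3, 2))*(-84) = (41/2)*(-84) = -1722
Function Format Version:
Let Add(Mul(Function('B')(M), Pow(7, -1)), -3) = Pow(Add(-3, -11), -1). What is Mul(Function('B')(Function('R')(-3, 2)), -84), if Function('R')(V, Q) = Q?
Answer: -1722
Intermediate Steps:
Function('B')(M) = Rational(41, 2) (Function('B')(M) = Add(21, Mul(7, Pow(Add(-3, -11), -1))) = Add(21, Mul(7, Pow(-14, -1))) = Add(21, Mul(7, Rational(-1, 14))) = Add(21, Rational(-1, 2)) = Rational(41, 2))
Mul(Function('B')(Function('R')(-3, 2)), -84) = Mul(Rational(41, 2), -84) = -1722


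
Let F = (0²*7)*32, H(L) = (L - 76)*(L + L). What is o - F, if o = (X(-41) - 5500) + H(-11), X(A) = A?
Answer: -3627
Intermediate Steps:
H(L) = 2*L*(-76 + L) (H(L) = (-76 + L)*(2*L) = 2*L*(-76 + L))
F = 0 (F = (0*7)*32 = 0*32 = 0)
o = -3627 (o = (-41 - 5500) + 2*(-11)*(-76 - 11) = -5541 + 2*(-11)*(-87) = -5541 + 1914 = -3627)
o - F = -3627 - 1*0 = -3627 + 0 = -3627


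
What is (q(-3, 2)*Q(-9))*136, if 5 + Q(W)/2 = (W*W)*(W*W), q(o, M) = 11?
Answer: 19615552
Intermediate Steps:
Q(W) = -10 + 2*W⁴ (Q(W) = -10 + 2*((W*W)*(W*W)) = -10 + 2*(W²*W²) = -10 + 2*W⁴)
(q(-3, 2)*Q(-9))*136 = (11*(-10 + 2*(-9)⁴))*136 = (11*(-10 + 2*6561))*136 = (11*(-10 + 13122))*136 = (11*13112)*136 = 144232*136 = 19615552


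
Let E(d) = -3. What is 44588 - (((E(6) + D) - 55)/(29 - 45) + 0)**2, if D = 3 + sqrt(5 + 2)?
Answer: 1426437/32 + 55*sqrt(7)/128 ≈ 44577.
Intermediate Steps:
D = 3 + sqrt(7) ≈ 5.6458
44588 - (((E(6) + D) - 55)/(29 - 45) + 0)**2 = 44588 - (((-3 + (3 + sqrt(7))) - 55)/(29 - 45) + 0)**2 = 44588 - ((sqrt(7) - 55)/(-16) + 0)**2 = 44588 - ((-55 + sqrt(7))*(-1/16) + 0)**2 = 44588 - ((55/16 - sqrt(7)/16) + 0)**2 = 44588 - (55/16 - sqrt(7)/16)**2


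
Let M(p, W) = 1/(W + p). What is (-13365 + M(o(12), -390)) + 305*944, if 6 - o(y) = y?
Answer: 108723779/396 ≈ 2.7456e+5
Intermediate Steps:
o(y) = 6 - y
(-13365 + M(o(12), -390)) + 305*944 = (-13365 + 1/(-390 + (6 - 1*12))) + 305*944 = (-13365 + 1/(-390 + (6 - 12))) + 287920 = (-13365 + 1/(-390 - 6)) + 287920 = (-13365 + 1/(-396)) + 287920 = (-13365 - 1/396) + 287920 = -5292541/396 + 287920 = 108723779/396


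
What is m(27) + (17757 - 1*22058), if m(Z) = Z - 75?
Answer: -4349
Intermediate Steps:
m(Z) = -75 + Z
m(27) + (17757 - 1*22058) = (-75 + 27) + (17757 - 1*22058) = -48 + (17757 - 22058) = -48 - 4301 = -4349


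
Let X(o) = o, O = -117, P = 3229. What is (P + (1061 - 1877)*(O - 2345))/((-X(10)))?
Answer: -2012221/10 ≈ -2.0122e+5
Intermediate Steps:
(P + (1061 - 1877)*(O - 2345))/((-X(10))) = (3229 + (1061 - 1877)*(-117 - 2345))/((-1*10)) = (3229 - 816*(-2462))/(-10) = (3229 + 2008992)*(-1/10) = 2012221*(-1/10) = -2012221/10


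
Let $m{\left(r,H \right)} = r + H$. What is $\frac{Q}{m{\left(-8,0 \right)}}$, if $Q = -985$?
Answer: $\frac{985}{8} \approx 123.13$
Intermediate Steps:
$m{\left(r,H \right)} = H + r$
$\frac{Q}{m{\left(-8,0 \right)}} = - \frac{985}{0 - 8} = - \frac{985}{-8} = \left(-985\right) \left(- \frac{1}{8}\right) = \frac{985}{8}$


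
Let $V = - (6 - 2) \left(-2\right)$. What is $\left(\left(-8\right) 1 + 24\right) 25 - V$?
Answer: $392$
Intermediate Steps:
$V = 8$ ($V = - (6 - 2) \left(-2\right) = \left(-1\right) 4 \left(-2\right) = \left(-4\right) \left(-2\right) = 8$)
$\left(\left(-8\right) 1 + 24\right) 25 - V = \left(\left(-8\right) 1 + 24\right) 25 - 8 = \left(-8 + 24\right) 25 - 8 = 16 \cdot 25 - 8 = 400 - 8 = 392$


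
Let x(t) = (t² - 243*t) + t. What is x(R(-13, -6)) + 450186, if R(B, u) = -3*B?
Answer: 442269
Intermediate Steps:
x(t) = t² - 242*t
x(R(-13, -6)) + 450186 = (-3*(-13))*(-242 - 3*(-13)) + 450186 = 39*(-242 + 39) + 450186 = 39*(-203) + 450186 = -7917 + 450186 = 442269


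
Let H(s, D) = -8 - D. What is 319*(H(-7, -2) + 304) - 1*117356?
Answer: -22294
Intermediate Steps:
319*(H(-7, -2) + 304) - 1*117356 = 319*((-8 - 1*(-2)) + 304) - 1*117356 = 319*((-8 + 2) + 304) - 117356 = 319*(-6 + 304) - 117356 = 319*298 - 117356 = 95062 - 117356 = -22294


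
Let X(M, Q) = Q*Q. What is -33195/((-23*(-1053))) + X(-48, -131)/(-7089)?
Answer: -72326846/19076499 ≈ -3.7914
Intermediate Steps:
X(M, Q) = Q²
-33195/((-23*(-1053))) + X(-48, -131)/(-7089) = -33195/((-23*(-1053))) + (-131)²/(-7089) = -33195/24219 + 17161*(-1/7089) = -33195*1/24219 - 17161/7089 = -11065/8073 - 17161/7089 = -72326846/19076499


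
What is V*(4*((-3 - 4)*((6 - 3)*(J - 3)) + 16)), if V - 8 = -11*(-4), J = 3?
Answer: 3328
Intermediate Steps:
V = 52 (V = 8 - 11*(-4) = 8 + 44 = 52)
V*(4*((-3 - 4)*((6 - 3)*(J - 3)) + 16)) = 52*(4*((-3 - 4)*((6 - 3)*(3 - 3)) + 16)) = 52*(4*(-21*0 + 16)) = 52*(4*(-7*0 + 16)) = 52*(4*(0 + 16)) = 52*(4*16) = 52*64 = 3328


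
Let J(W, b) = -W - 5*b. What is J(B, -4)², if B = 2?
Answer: 324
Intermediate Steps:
J(B, -4)² = (-1*2 - 5*(-4))² = (-2 + 20)² = 18² = 324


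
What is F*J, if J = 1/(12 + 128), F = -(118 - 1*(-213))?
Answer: -331/140 ≈ -2.3643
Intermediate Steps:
F = -331 (F = -(118 + 213) = -1*331 = -331)
J = 1/140 ≈ 0.0071429
F*J = -331*1/140 = -331/140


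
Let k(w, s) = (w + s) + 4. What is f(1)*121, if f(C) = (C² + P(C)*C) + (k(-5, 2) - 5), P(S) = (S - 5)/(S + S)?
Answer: -605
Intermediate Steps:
k(w, s) = 4 + s + w (k(w, s) = (s + w) + 4 = 4 + s + w)
P(S) = (-5 + S)/(2*S) (P(S) = (-5 + S)/((2*S)) = (-5 + S)*(1/(2*S)) = (-5 + S)/(2*S))
f(C) = -13/2 + C² + C/2 (f(C) = (C² + ((-5 + C)/(2*C))*C) + ((4 + 2 - 5) - 5) = (C² + (-5/2 + C/2)) + (1 - 5) = (-5/2 + C² + C/2) - 4 = -13/2 + C² + C/2)
f(1)*121 = (-13/2 + 1² + (½)*1)*121 = (-13/2 + 1 + ½)*121 = -5*121 = -605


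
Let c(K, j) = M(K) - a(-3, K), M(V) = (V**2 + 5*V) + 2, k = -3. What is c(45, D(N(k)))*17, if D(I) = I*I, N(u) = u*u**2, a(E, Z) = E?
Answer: 38335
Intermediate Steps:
N(u) = u**3
M(V) = 2 + V**2 + 5*V
D(I) = I**2
c(K, j) = 5 + K**2 + 5*K (c(K, j) = (2 + K**2 + 5*K) - 1*(-3) = (2 + K**2 + 5*K) + 3 = 5 + K**2 + 5*K)
c(45, D(N(k)))*17 = (5 + 45**2 + 5*45)*17 = (5 + 2025 + 225)*17 = 2255*17 = 38335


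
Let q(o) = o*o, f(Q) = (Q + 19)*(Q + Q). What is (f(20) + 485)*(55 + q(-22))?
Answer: 1102255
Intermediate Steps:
f(Q) = 2*Q*(19 + Q) (f(Q) = (19 + Q)*(2*Q) = 2*Q*(19 + Q))
q(o) = o²
(f(20) + 485)*(55 + q(-22)) = (2*20*(19 + 20) + 485)*(55 + (-22)²) = (2*20*39 + 485)*(55 + 484) = (1560 + 485)*539 = 2045*539 = 1102255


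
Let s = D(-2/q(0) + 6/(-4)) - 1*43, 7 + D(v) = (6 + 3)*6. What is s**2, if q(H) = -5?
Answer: 16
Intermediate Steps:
D(v) = 47 (D(v) = -7 + (6 + 3)*6 = -7 + 9*6 = -7 + 54 = 47)
s = 4 (s = 47 - 1*43 = 47 - 43 = 4)
s**2 = 4**2 = 16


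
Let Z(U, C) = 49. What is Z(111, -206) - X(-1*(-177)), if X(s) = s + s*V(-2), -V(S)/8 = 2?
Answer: 2704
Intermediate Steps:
V(S) = -16 (V(S) = -8*2 = -16)
X(s) = -15*s (X(s) = s + s*(-16) = s - 16*s = -15*s)
Z(111, -206) - X(-1*(-177)) = 49 - (-15)*(-1*(-177)) = 49 - (-15)*177 = 49 - 1*(-2655) = 49 + 2655 = 2704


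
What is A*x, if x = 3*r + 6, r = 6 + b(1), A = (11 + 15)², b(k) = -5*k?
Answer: 6084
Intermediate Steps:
A = 676 (A = 26² = 676)
r = 1 (r = 6 - 5*1 = 6 - 5 = 1)
x = 9 (x = 3*1 + 6 = 3 + 6 = 9)
A*x = 676*9 = 6084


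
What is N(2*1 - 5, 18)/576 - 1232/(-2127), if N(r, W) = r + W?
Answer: 82393/136128 ≈ 0.60526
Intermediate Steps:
N(r, W) = W + r
N(2*1 - 5, 18)/576 - 1232/(-2127) = (18 + (2*1 - 5))/576 - 1232/(-2127) = (18 + (2 - 5))*(1/576) - 1232*(-1/2127) = (18 - 3)*(1/576) + 1232/2127 = 15*(1/576) + 1232/2127 = 5/192 + 1232/2127 = 82393/136128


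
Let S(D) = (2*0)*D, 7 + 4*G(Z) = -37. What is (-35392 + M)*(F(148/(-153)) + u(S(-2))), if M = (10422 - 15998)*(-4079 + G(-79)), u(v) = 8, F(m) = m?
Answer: 24501002048/153 ≈ 1.6014e+8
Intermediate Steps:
G(Z) = -11 (G(Z) = -7/4 + (¼)*(-37) = -7/4 - 37/4 = -11)
S(D) = 0 (S(D) = 0*D = 0)
M = 22805840 (M = (10422 - 15998)*(-4079 - 11) = -5576*(-4090) = 22805840)
(-35392 + M)*(F(148/(-153)) + u(S(-2))) = (-35392 + 22805840)*(148/(-153) + 8) = 22770448*(148*(-1/153) + 8) = 22770448*(-148/153 + 8) = 22770448*(1076/153) = 24501002048/153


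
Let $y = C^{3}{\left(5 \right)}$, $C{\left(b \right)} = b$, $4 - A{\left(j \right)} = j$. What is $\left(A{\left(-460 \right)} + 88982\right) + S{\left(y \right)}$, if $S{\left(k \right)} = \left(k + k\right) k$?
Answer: $120696$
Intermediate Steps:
$A{\left(j \right)} = 4 - j$
$y = 125$ ($y = 5^{3} = 125$)
$S{\left(k \right)} = 2 k^{2}$ ($S{\left(k \right)} = 2 k k = 2 k^{2}$)
$\left(A{\left(-460 \right)} + 88982\right) + S{\left(y \right)} = \left(\left(4 - -460\right) + 88982\right) + 2 \cdot 125^{2} = \left(\left(4 + 460\right) + 88982\right) + 2 \cdot 15625 = \left(464 + 88982\right) + 31250 = 89446 + 31250 = 120696$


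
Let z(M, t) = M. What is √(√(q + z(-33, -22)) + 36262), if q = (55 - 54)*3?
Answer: √(36262 + I*√30) ≈ 190.43 + 0.014*I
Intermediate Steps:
q = 3 (q = 1*3 = 3)
√(√(q + z(-33, -22)) + 36262) = √(√(3 - 33) + 36262) = √(√(-30) + 36262) = √(I*√30 + 36262) = √(36262 + I*√30)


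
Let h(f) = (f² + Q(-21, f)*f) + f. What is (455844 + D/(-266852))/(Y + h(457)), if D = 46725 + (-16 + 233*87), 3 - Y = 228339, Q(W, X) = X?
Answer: 30410704027/12663394947 ≈ 2.4015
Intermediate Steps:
Y = -228336 (Y = 3 - 1*228339 = 3 - 228339 = -228336)
D = 66980 (D = 46725 + (-16 + 20271) = 46725 + 20255 = 66980)
h(f) = f + 2*f² (h(f) = (f² + f*f) + f = (f² + f²) + f = 2*f² + f = f + 2*f²)
(455844 + D/(-266852))/(Y + h(457)) = (455844 + 66980/(-266852))/(-228336 + 457*(1 + 2*457)) = (455844 + 66980*(-1/266852))/(-228336 + 457*(1 + 914)) = (455844 - 16745/66713)/(-228336 + 457*915) = 30410704027/(66713*(-228336 + 418155)) = (30410704027/66713)/189819 = (30410704027/66713)*(1/189819) = 30410704027/12663394947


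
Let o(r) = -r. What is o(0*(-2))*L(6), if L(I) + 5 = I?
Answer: 0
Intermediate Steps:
L(I) = -5 + I
o(0*(-2))*L(6) = (-0*(-2))*(-5 + 6) = -1*0*1 = 0*1 = 0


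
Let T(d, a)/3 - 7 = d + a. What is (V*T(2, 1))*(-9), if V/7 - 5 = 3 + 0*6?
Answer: -15120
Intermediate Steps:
T(d, a) = 21 + 3*a + 3*d (T(d, a) = 21 + 3*(d + a) = 21 + 3*(a + d) = 21 + (3*a + 3*d) = 21 + 3*a + 3*d)
V = 56 (V = 35 + 7*(3 + 0*6) = 35 + 7*(3 + 0) = 35 + 7*3 = 35 + 21 = 56)
(V*T(2, 1))*(-9) = (56*(21 + 3*1 + 3*2))*(-9) = (56*(21 + 3 + 6))*(-9) = (56*30)*(-9) = 1680*(-9) = -15120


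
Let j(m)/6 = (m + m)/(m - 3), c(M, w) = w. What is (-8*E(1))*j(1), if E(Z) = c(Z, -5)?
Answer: -240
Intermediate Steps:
j(m) = 12*m/(-3 + m) (j(m) = 6*((m + m)/(m - 3)) = 6*((2*m)/(-3 + m)) = 6*(2*m/(-3 + m)) = 12*m/(-3 + m))
E(Z) = -5
(-8*E(1))*j(1) = (-8*(-5))*(12*1/(-3 + 1)) = 40*(12*1/(-2)) = 40*(12*1*(-½)) = 40*(-6) = -240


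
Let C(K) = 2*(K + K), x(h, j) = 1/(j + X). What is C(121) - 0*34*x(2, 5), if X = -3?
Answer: 484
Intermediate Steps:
x(h, j) = 1/(-3 + j) (x(h, j) = 1/(j - 3) = 1/(-3 + j))
C(K) = 4*K (C(K) = 2*(2*K) = 4*K)
C(121) - 0*34*x(2, 5) = 4*121 - 0*34/(-3 + 5) = 484 - 0/2 = 484 - 1*0 = 484 + 0 = 484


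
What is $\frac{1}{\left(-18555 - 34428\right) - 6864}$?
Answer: $- \frac{1}{59847} \approx -1.6709 \cdot 10^{-5}$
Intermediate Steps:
$\frac{1}{\left(-18555 - 34428\right) - 6864} = \frac{1}{-52983 - 6864} = \frac{1}{-59847} = - \frac{1}{59847}$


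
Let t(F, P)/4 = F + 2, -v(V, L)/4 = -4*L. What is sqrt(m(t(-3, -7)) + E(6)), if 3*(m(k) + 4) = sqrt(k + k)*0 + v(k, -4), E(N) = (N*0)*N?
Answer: 2*I*sqrt(57)/3 ≈ 5.0332*I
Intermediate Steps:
v(V, L) = 16*L (v(V, L) = -(-16)*L = 16*L)
t(F, P) = 8 + 4*F (t(F, P) = 4*(F + 2) = 4*(2 + F) = 8 + 4*F)
E(N) = 0 (E(N) = 0*N = 0)
m(k) = -76/3 (m(k) = -4 + (sqrt(k + k)*0 + 16*(-4))/3 = -4 + (sqrt(2*k)*0 - 64)/3 = -4 + ((sqrt(2)*sqrt(k))*0 - 64)/3 = -4 + (0 - 64)/3 = -4 + (1/3)*(-64) = -4 - 64/3 = -76/3)
sqrt(m(t(-3, -7)) + E(6)) = sqrt(-76/3 + 0) = sqrt(-76/3) = 2*I*sqrt(57)/3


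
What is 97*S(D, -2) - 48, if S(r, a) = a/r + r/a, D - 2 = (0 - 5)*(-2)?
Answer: -3877/6 ≈ -646.17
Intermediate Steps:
D = 12 (D = 2 + (0 - 5)*(-2) = 2 - 5*(-2) = 2 + 10 = 12)
97*S(D, -2) - 48 = 97*(-2/12 + 12/(-2)) - 48 = 97*(-2*1/12 + 12*(-1/2)) - 48 = 97*(-1/6 - 6) - 48 = 97*(-37/6) - 48 = -3589/6 - 48 = -3877/6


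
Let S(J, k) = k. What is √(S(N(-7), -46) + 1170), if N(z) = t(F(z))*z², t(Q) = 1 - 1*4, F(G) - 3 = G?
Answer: 2*√281 ≈ 33.526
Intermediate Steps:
F(G) = 3 + G
t(Q) = -3 (t(Q) = 1 - 4 = -3)
N(z) = -3*z²
√(S(N(-7), -46) + 1170) = √(-46 + 1170) = √1124 = 2*√281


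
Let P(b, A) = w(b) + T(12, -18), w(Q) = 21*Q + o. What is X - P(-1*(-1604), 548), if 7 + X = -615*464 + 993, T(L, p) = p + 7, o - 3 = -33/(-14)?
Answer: -4452733/14 ≈ -3.1805e+5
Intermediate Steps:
o = 75/14 (o = 3 - 33/(-14) = 3 - 33*(-1/14) = 3 + 33/14 = 75/14 ≈ 5.3571)
T(L, p) = 7 + p
w(Q) = 75/14 + 21*Q (w(Q) = 21*Q + 75/14 = 75/14 + 21*Q)
P(b, A) = -79/14 + 21*b (P(b, A) = (75/14 + 21*b) + (7 - 18) = (75/14 + 21*b) - 11 = -79/14 + 21*b)
X = -284374 (X = -7 + (-615*464 + 993) = -7 + (-285360 + 993) = -7 - 284367 = -284374)
X - P(-1*(-1604), 548) = -284374 - (-79/14 + 21*(-1*(-1604))) = -284374 - (-79/14 + 21*1604) = -284374 - (-79/14 + 33684) = -284374 - 1*471497/14 = -284374 - 471497/14 = -4452733/14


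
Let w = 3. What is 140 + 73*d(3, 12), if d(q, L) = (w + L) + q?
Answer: 1454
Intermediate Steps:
d(q, L) = 3 + L + q (d(q, L) = (3 + L) + q = 3 + L + q)
140 + 73*d(3, 12) = 140 + 73*(3 + 12 + 3) = 140 + 73*18 = 140 + 1314 = 1454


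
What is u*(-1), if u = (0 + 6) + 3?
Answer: -9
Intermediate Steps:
u = 9 (u = 6 + 3 = 9)
u*(-1) = 9*(-1) = -9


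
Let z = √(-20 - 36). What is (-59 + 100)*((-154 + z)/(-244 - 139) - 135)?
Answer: -2113591/383 - 82*I*√14/383 ≈ -5518.5 - 0.80109*I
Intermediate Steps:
z = 2*I*√14 (z = √(-56) = 2*I*√14 ≈ 7.4833*I)
(-59 + 100)*((-154 + z)/(-244 - 139) - 135) = (-59 + 100)*((-154 + 2*I*√14)/(-244 - 139) - 135) = 41*((-154 + 2*I*√14)/(-383) - 135) = 41*((-154 + 2*I*√14)*(-1/383) - 135) = 41*((154/383 - 2*I*√14/383) - 135) = 41*(-51551/383 - 2*I*√14/383) = -2113591/383 - 82*I*√14/383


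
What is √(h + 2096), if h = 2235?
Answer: √4331 ≈ 65.810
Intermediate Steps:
√(h + 2096) = √(2235 + 2096) = √4331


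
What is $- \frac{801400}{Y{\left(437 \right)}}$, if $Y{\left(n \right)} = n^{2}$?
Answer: $- \frac{801400}{190969} \approx -4.1965$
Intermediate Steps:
$- \frac{801400}{Y{\left(437 \right)}} = - \frac{801400}{437^{2}} = - \frac{801400}{190969}$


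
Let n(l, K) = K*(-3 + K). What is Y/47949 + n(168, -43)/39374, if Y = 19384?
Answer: 429034369/943971963 ≈ 0.45450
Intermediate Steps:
Y/47949 + n(168, -43)/39374 = 19384/47949 - 43*(-3 - 43)/39374 = 19384*(1/47949) - 43*(-46)*(1/39374) = 19384/47949 + 1978*(1/39374) = 19384/47949 + 989/19687 = 429034369/943971963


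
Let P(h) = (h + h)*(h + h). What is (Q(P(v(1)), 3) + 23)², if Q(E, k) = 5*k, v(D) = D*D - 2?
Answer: 1444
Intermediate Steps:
v(D) = -2 + D² (v(D) = D² - 2 = -2 + D²)
P(h) = 4*h² (P(h) = (2*h)*(2*h) = 4*h²)
(Q(P(v(1)), 3) + 23)² = (5*3 + 23)² = (15 + 23)² = 38² = 1444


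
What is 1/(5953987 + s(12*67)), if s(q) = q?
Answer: 1/5954791 ≈ 1.6793e-7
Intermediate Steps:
1/(5953987 + s(12*67)) = 1/(5953987 + 12*67) = 1/(5953987 + 804) = 1/5954791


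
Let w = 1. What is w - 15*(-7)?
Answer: 106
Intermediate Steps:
w - 15*(-7) = 1 - 15*(-7) = 1 + 105 = 106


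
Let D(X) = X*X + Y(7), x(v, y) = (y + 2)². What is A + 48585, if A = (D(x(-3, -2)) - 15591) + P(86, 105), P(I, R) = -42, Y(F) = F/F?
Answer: 32953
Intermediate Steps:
Y(F) = 1
x(v, y) = (2 + y)²
D(X) = 1 + X² (D(X) = X*X + 1 = X² + 1 = 1 + X²)
A = -15632 (A = ((1 + ((2 - 2)²)²) - 15591) - 42 = ((1 + (0²)²) - 15591) - 42 = ((1 + 0²) - 15591) - 42 = ((1 + 0) - 15591) - 42 = (1 - 15591) - 42 = -15590 - 42 = -15632)
A + 48585 = -15632 + 48585 = 32953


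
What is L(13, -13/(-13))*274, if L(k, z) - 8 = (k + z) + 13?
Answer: 9590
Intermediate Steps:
L(k, z) = 21 + k + z (L(k, z) = 8 + ((k + z) + 13) = 8 + (13 + k + z) = 21 + k + z)
L(13, -13/(-13))*274 = (21 + 13 - 13/(-13))*274 = (21 + 13 - 13*(-1/13))*274 = (21 + 13 + 1)*274 = 35*274 = 9590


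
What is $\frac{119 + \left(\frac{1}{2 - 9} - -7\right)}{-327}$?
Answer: $- \frac{881}{2289} \approx -0.38488$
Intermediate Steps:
$\frac{119 + \left(\frac{1}{2 - 9} - -7\right)}{-327} = \left(119 + \left(\frac{1}{-7} + 7\right)\right) \left(- \frac{1}{327}\right) = \left(119 + \left(- \frac{1}{7} + 7\right)\right) \left(- \frac{1}{327}\right) = \left(119 + \frac{48}{7}\right) \left(- \frac{1}{327}\right) = \frac{881}{7} \left(- \frac{1}{327}\right) = - \frac{881}{2289}$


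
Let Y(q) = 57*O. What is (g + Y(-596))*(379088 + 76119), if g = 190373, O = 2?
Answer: 86711015809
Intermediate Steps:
Y(q) = 114 (Y(q) = 57*2 = 114)
(g + Y(-596))*(379088 + 76119) = (190373 + 114)*(379088 + 76119) = 190487*455207 = 86711015809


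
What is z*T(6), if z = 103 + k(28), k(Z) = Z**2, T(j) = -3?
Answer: -2661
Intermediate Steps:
z = 887 (z = 103 + 28**2 = 103 + 784 = 887)
z*T(6) = 887*(-3) = -2661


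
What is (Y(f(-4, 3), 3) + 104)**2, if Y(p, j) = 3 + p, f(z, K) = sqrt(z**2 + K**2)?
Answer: 12544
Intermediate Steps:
f(z, K) = sqrt(K**2 + z**2)
(Y(f(-4, 3), 3) + 104)**2 = ((3 + sqrt(3**2 + (-4)**2)) + 104)**2 = ((3 + sqrt(9 + 16)) + 104)**2 = ((3 + sqrt(25)) + 104)**2 = ((3 + 5) + 104)**2 = (8 + 104)**2 = 112**2 = 12544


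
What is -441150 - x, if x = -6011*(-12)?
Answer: -513282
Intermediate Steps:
x = 72132
-441150 - x = -441150 - 1*72132 = -441150 - 72132 = -513282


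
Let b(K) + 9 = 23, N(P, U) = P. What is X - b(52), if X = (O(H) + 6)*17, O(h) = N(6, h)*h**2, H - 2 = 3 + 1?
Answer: 3760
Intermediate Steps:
b(K) = 14 (b(K) = -9 + 23 = 14)
H = 6 (H = 2 + (3 + 1) = 2 + 4 = 6)
O(h) = 6*h**2
X = 3774 (X = (6*6**2 + 6)*17 = (6*36 + 6)*17 = (216 + 6)*17 = 222*17 = 3774)
X - b(52) = 3774 - 1*14 = 3774 - 14 = 3760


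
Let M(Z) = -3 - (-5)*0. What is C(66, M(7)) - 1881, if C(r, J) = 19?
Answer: -1862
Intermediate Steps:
M(Z) = -3 (M(Z) = -3 - 1*0 = -3 + 0 = -3)
C(66, M(7)) - 1881 = 19 - 1881 = -1862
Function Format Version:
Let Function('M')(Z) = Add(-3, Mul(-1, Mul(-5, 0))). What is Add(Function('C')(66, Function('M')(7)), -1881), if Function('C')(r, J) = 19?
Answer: -1862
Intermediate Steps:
Function('M')(Z) = -3 (Function('M')(Z) = Add(-3, Mul(-1, 0)) = Add(-3, 0) = -3)
Add(Function('C')(66, Function('M')(7)), -1881) = Add(19, -1881) = -1862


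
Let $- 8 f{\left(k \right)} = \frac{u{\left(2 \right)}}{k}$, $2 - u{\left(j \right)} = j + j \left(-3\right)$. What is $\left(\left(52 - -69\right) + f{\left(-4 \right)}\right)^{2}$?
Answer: $\frac{3759721}{256} \approx 14686.0$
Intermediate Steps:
$u{\left(j \right)} = 2 + 2 j$ ($u{\left(j \right)} = 2 - \left(j + j \left(-3\right)\right) = 2 - \left(j - 3 j\right) = 2 - - 2 j = 2 + 2 j$)
$f{\left(k \right)} = - \frac{3}{4 k}$ ($f{\left(k \right)} = - \frac{\left(2 + 2 \cdot 2\right) \frac{1}{k}}{8} = - \frac{\left(2 + 4\right) \frac{1}{k}}{8} = - \frac{6 \frac{1}{k}}{8} = - \frac{3}{4 k}$)
$\left(\left(52 - -69\right) + f{\left(-4 \right)}\right)^{2} = \left(\left(52 - -69\right) - \frac{3}{4 \left(-4\right)}\right)^{2} = \left(\left(52 + 69\right) - - \frac{3}{16}\right)^{2} = \left(121 + \frac{3}{16}\right)^{2} = \left(\frac{1939}{16}\right)^{2} = \frac{3759721}{256}$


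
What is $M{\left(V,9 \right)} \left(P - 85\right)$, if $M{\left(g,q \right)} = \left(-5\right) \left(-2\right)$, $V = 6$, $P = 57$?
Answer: $-280$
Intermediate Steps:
$M{\left(g,q \right)} = 10$
$M{\left(V,9 \right)} \left(P - 85\right) = 10 \left(57 - 85\right) = 10 \left(-28\right) = -280$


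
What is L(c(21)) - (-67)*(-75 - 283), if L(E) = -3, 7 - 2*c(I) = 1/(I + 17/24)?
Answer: -23989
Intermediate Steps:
c(I) = 7/2 - 1/(2*(17/24 + I)) (c(I) = 7/2 - 1/(2*(I + 17/24)) = 7/2 - 1/(2*(17/24 + I)))
L(c(21)) - (-67)*(-75 - 283) = -3 - (-67)*(-75 - 283) = -3 - (-67)*(-358) = -3 - 1*23986 = -3 - 23986 = -23989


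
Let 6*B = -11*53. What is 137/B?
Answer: -822/583 ≈ -1.4099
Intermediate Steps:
B = -583/6 (B = (-11*53)/6 = (⅙)*(-583) = -583/6 ≈ -97.167)
137/B = 137/(-583/6) = 137*(-6/583) = -822/583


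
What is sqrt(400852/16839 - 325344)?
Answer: 2*I*sqrt(2562365728861)/5613 ≈ 570.37*I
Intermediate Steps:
sqrt(400852/16839 - 325344) = sqrt(-5478066764/16839) = 2*I*sqrt(2562365728861)/5613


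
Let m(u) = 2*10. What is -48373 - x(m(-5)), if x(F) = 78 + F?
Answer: -48471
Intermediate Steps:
m(u) = 20
-48373 - x(m(-5)) = -48373 - (78 + 20) = -48373 - 1*98 = -48373 - 98 = -48471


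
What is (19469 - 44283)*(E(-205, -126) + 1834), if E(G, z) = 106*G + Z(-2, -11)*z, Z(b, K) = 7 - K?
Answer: 549977496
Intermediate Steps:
E(G, z) = 18*z + 106*G (E(G, z) = 106*G + (7 - 1*(-11))*z = 106*G + (7 + 11)*z = 106*G + 18*z = 18*z + 106*G)
(19469 - 44283)*(E(-205, -126) + 1834) = (19469 - 44283)*((18*(-126) + 106*(-205)) + 1834) = -24814*((-2268 - 21730) + 1834) = -24814*(-23998 + 1834) = -24814*(-22164) = 549977496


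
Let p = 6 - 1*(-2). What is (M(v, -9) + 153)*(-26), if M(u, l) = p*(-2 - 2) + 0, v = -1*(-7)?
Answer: -3146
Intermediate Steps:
v = 7
p = 8 (p = 6 + 2 = 8)
M(u, l) = -32 (M(u, l) = 8*(-2 - 2) + 0 = 8*(-4) + 0 = -32 + 0 = -32)
(M(v, -9) + 153)*(-26) = (-32 + 153)*(-26) = 121*(-26) = -3146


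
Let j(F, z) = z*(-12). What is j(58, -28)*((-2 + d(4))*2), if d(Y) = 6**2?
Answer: 22848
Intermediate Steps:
d(Y) = 36
j(F, z) = -12*z
j(58, -28)*((-2 + d(4))*2) = (-12*(-28))*((-2 + 36)*2) = 336*(34*2) = 336*68 = 22848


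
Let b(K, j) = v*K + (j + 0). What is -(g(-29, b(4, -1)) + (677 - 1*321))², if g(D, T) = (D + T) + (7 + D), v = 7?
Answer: -110224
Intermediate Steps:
b(K, j) = j + 7*K (b(K, j) = 7*K + (j + 0) = 7*K + j = j + 7*K)
g(D, T) = 7 + T + 2*D
-(g(-29, b(4, -1)) + (677 - 1*321))² = -((7 + (-1 + 7*4) + 2*(-29)) + (677 - 1*321))² = -((7 + (-1 + 28) - 58) + (677 - 321))² = -((7 + 27 - 58) + 356)² = -(-24 + 356)² = -1*332² = -1*110224 = -110224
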